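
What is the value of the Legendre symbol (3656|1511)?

-1

First reduce: 3656 ≡ 634 (mod 1511).
Pull out 2: since 1511 ≡ 7 (mod 8), (2/1511) = +1.
Reciprocity: 317 ≡ 1 and 1511 ≡ 3 (mod 4), so (317/1511) = +(1511/317).
Reduce top mod 317: now compute (243/317).
Reciprocity: 243 ≡ 3 and 317 ≡ 1 (mod 4), so (243/317) = +(317/243).
Reduce top mod 243: now compute (74/243).
Pull out 2: since 243 ≡ 3 (mod 8), (2/243) = -1.
Reciprocity: 37 ≡ 1 and 243 ≡ 3 (mod 4), so (37/243) = +(243/37).
Reduce top mod 37: now compute (21/37).
Reciprocity: 21 ≡ 1 and 37 ≡ 1 (mod 4), so (21/37) = +(37/21).
Reduce top mod 21: now compute (16/21).
Pull out 2^4: since 21 ≡ 5 (mod 8), (2/21) = -1, so (2/21)^4 = +1.
Reached (1/21) = 1. Collecting the sign flips along the way, the symbol is -1.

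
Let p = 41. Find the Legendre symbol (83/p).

1

First reduce: 83 ≡ 1 (mod 41).
Reached (1/41) = 1. Collecting the sign flips along the way, the symbol is +1.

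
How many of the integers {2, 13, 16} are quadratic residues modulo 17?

3

(2/17) = +1 → QR.
(13/17) = +1 → QR.
(16/17) = +1 → QR.
Total quadratic residues among the 3: 3.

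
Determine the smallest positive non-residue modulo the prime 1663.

(2/1663) = +1, so 2 is a residue.
(3/1663) = −1, so 3 is the smallest positive non-residue mod 1663.

3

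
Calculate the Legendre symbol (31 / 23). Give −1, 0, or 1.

Euler's criterion: (31/23) ≡ 8^11 (mod 23).
8^2 ≡ 18 (mod 23)
8^4 ≡ 2 (mod 23)
8^8 ≡ 4 (mod 23)
8^11 = 8^(8+2+1) ≡ 1 (mod 23).
Result is 1, so (31/23) = 1.

1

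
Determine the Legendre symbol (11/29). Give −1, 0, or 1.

-1

Euler's criterion: (11/29) ≡ 11^14 (mod 29).
11^2 ≡ 5 (mod 29)
11^4 ≡ 25 (mod 29)
11^8 ≡ 16 (mod 29)
11^14 = 11^(8+4+2) ≡ 28 (mod 29).
Result is 28 ≡ −1, so (11/29) = −1.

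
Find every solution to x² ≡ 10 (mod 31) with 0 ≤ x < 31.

14, 17

Since 31 ≡ 3 (mod 4), a square root of 10 is 10^((31+1)/4) = 10^8 mod 31.
Repeated squaring: 10^2≡7, 10^4≡18, 10^8≡14 (mod 31).
10^8 = 10^(8) ≡ 14 (mod 31).
Check: 14² = 196 ≡ 10 (mod 31). The two roots are 14 and 17.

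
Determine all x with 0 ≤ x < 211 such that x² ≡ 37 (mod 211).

44, 167

Since 211 ≡ 3 (mod 4), a square root of 37 is 37^((211+1)/4) = 37^53 mod 211.
Repeated squaring: 37^2≡103, 37^4≡59, 37^8≡105, 37^16≡53, 37^32≡66 (mod 211).
37^53 = 37^(32+16+4+1) ≡ 44 (mod 211).
Check: 44² = 1936 ≡ 37 (mod 211). The two roots are 44 and 167.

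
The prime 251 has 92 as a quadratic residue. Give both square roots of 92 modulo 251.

Since 251 ≡ 3 (mod 4), a square root of 92 is 92^((251+1)/4) = 92^63 mod 251.
Repeated squaring: 92^2≡181, 92^4≡131, 92^8≡93, 92^16≡115, 92^32≡173 (mod 251).
92^63 = 92^(32+16+8+4+2+1) ≡ 208 (mod 251).
Check: 208² = 43264 ≡ 92 (mod 251). The two roots are 43 and 208.

43, 208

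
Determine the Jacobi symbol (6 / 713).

Pull out 2: since 713 ≡ 1 (mod 8), (2/713) = +1.
Reciprocity: 3 ≡ 3 and 713 ≡ 1 (mod 4), so (3/713) = +(713/3).
Reduce top mod 3: now compute (2/3).
Pull out 2: since 3 ≡ 3 (mod 8), (2/3) = -1.
Reached (1/3) = 1. Collecting the sign flips along the way, the symbol is -1.

-1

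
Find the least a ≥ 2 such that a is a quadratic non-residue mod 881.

(2/881) = +1, so 2 is a residue.
(3/881) = −1, so 3 is the smallest positive non-residue mod 881.

3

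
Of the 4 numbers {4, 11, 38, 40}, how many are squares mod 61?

(4/61) = +1 → QR.
(11/61) = -1 → non-residue.
(38/61) = -1 → non-residue.
(40/61) = -1 → non-residue.
Total quadratic residues among the 4: 1.

1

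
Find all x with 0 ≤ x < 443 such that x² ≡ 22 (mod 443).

121, 322

Since 443 ≡ 3 (mod 4), a square root of 22 is 22^((443+1)/4) = 22^111 mod 443.
Repeated squaring: 22^2≡41, 22^4≡352, 22^8≡307, 22^16≡333, 22^32≡139, 22^64≡272 (mod 443).
22^111 = 22^(64+32+8+4+2+1) ≡ 121 (mod 443).
Check: 121² = 14641 ≡ 22 (mod 443). The two roots are 121 and 322.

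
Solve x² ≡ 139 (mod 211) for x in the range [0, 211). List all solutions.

Since 211 ≡ 3 (mod 4), a square root of 139 is 139^((211+1)/4) = 139^53 mod 211.
Repeated squaring: 139^2≡120, 139^4≡52, 139^8≡172, 139^16≡44, 139^32≡37 (mod 211).
139^53 = 139^(32+16+4+1) ≡ 136 (mod 211).
Check: 136² = 18496 ≡ 139 (mod 211). The two roots are 75 and 136.

75, 136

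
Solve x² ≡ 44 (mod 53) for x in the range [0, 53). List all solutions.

53 ≡ 1 (mod 4), so we find a root by search.
Trying successive values, 16² = 256 ≡ 44 (mod 53). The other root is 53 − 16 = 37.

16, 37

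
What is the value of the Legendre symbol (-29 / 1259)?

First reduce: -29 ≡ 1230 (mod 1259).
Pull out 2: since 1259 ≡ 3 (mod 8), (2/1259) = -1.
Reciprocity: 615 ≡ 3 and 1259 ≡ 3 (mod 4), so (615/1259) = −(1259/615).
Reduce top mod 615: now compute (29/615).
Reciprocity: 29 ≡ 1 and 615 ≡ 3 (mod 4), so (29/615) = +(615/29).
Reduce top mod 29: now compute (6/29).
Pull out 2: since 29 ≡ 5 (mod 8), (2/29) = -1.
Reciprocity: 3 ≡ 3 and 29 ≡ 1 (mod 4), so (3/29) = +(29/3).
Reduce top mod 3: now compute (2/3).
Pull out 2: since 3 ≡ 3 (mod 8), (2/3) = -1.
Reached (1/3) = 1. Collecting the sign flips along the way, the symbol is +1.

1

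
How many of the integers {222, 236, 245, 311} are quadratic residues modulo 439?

2

(222/439) = +1 → QR.
(236/439) = -1 → non-residue.
(245/439) = +1 → QR.
(311/439) = -1 → non-residue.
Total quadratic residues among the 4: 2.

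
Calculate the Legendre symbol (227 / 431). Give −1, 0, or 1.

1

Reciprocity: 227 ≡ 3 and 431 ≡ 3 (mod 4), so (227/431) = −(431/227).
Reduce top mod 227: now compute (204/227).
Pull out 2^2: since 227 ≡ 3 (mod 8), (2/227) = -1, so (2/227)^2 = +1.
Reciprocity: 51 ≡ 3 and 227 ≡ 3 (mod 4), so (51/227) = −(227/51).
Reduce top mod 51: now compute (23/51).
Reciprocity: 23 ≡ 3 and 51 ≡ 3 (mod 4), so (23/51) = −(51/23).
Reduce top mod 23: now compute (5/23).
Reciprocity: 5 ≡ 1 and 23 ≡ 3 (mod 4), so (5/23) = +(23/5).
Reduce top mod 5: now compute (3/5).
Reciprocity: 3 ≡ 3 and 5 ≡ 1 (mod 4), so (3/5) = +(5/3).
Reduce top mod 3: now compute (2/3).
Pull out 2: since 3 ≡ 3 (mod 8), (2/3) = -1.
Reached (1/3) = 1. Collecting the sign flips along the way, the symbol is +1.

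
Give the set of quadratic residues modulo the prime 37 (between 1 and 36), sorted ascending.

1, 3, 4, 7, 9, 10, 11, 12, 16, 21, 25, 26, 27, 28, 30, 33, 34, 36

Square k = 1,…,18 (k and 37−k give the same square):
1²=1, 2²=4, 3²=9, 4²=16, 5²=25, 6²=36, 7²≡12, 8²≡27, 9²≡7, 10²≡26, 11²≡10, 12²≡33, 13²≡21, 14²≡11, 15²≡3, 16²≡34, 17²≡30, 18²≡28 (mod 37).
So the quadratic residues mod 37 are {1, 3, 4, 7, 9, 10, 11, 12, 16, 21, 25, 26, 27, 28, 30, 33, 34, 36}.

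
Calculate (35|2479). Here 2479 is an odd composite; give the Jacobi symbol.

-1

Reciprocity: 35 ≡ 3 and 2479 ≡ 3 (mod 4), so (35/2479) = −(2479/35).
Reduce top mod 35: now compute (29/35).
Reciprocity: 29 ≡ 1 and 35 ≡ 3 (mod 4), so (29/35) = +(35/29).
Reduce top mod 29: now compute (6/29).
Pull out 2: since 29 ≡ 5 (mod 8), (2/29) = -1.
Reciprocity: 3 ≡ 3 and 29 ≡ 1 (mod 4), so (3/29) = +(29/3).
Reduce top mod 3: now compute (2/3).
Pull out 2: since 3 ≡ 3 (mod 8), (2/3) = -1.
Reached (1/3) = 1. Collecting the sign flips along the way, the symbol is -1.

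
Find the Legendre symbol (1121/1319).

-1

Reciprocity: 1121 ≡ 1 and 1319 ≡ 3 (mod 4), so (1121/1319) = +(1319/1121).
Reduce top mod 1121: now compute (198/1121).
Pull out 2: since 1121 ≡ 1 (mod 8), (2/1121) = +1.
Reciprocity: 99 ≡ 3 and 1121 ≡ 1 (mod 4), so (99/1121) = +(1121/99).
Reduce top mod 99: now compute (32/99).
Pull out 2^5: since 99 ≡ 3 (mod 8), (2/99) = -1, so (2/99)^5 = -1.
Reached (1/99) = 1. Collecting the sign flips along the way, the symbol is -1.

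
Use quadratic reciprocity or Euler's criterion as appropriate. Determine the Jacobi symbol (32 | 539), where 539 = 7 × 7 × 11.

Pull out 2^5: since 539 ≡ 3 (mod 8), (2/539) = -1, so (2/539)^5 = -1.
Reached (1/539) = 1. Collecting the sign flips along the way, the symbol is -1.

-1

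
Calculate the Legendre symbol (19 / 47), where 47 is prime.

Reciprocity: 19 ≡ 3 and 47 ≡ 3 (mod 4), so (19/47) = −(47/19).
Reduce top mod 19: now compute (9/19).
Reciprocity: 9 ≡ 1 and 19 ≡ 3 (mod 4), so (9/19) = +(19/9).
Reduce top mod 9: now compute (1/9).
Reached (1/9) = 1. Collecting the sign flips along the way, the symbol is -1.

-1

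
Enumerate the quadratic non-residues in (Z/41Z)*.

3, 6, 7, 11, 12, 13, 14, 15, 17, 19, 22, 24, 26, 27, 28, 29, 30, 34, 35, 38

Square k = 1,…,20 (k and 41−k give the same square):
1²=1, 2²=4, 3²=9, 4²=16, 5²=25, 6²=36, 7²≡8, 8²≡23, 9²≡40, 10²≡18, 11²≡39, 12²≡21, 13²≡5, 14²≡32, 15²≡20, 16²≡10, 17²≡2, 18²≡37, 19²≡33, 20²≡31 (mod 41).
The residues are {1, 2, 4, 5, 8, 9, 10, 16, 18, 20, 21, 23, 25, 31, 32, 33, 36, 37, 39, 40}; the non-residues are the remaining 20 nonzero classes.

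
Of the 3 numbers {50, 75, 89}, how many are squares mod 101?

(50/101) = -1 → non-residue.
(75/101) = -1 → non-residue.
(89/101) = -1 → non-residue.
Total quadratic residues among the 3: 0.

0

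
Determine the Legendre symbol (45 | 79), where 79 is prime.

1

Reciprocity: 45 ≡ 1 and 79 ≡ 3 (mod 4), so (45/79) = +(79/45).
Reduce top mod 45: now compute (34/45).
Pull out 2: since 45 ≡ 5 (mod 8), (2/45) = -1.
Reciprocity: 17 ≡ 1 and 45 ≡ 1 (mod 4), so (17/45) = +(45/17).
Reduce top mod 17: now compute (11/17).
Reciprocity: 11 ≡ 3 and 17 ≡ 1 (mod 4), so (11/17) = +(17/11).
Reduce top mod 11: now compute (6/11).
Pull out 2: since 11 ≡ 3 (mod 8), (2/11) = -1.
Reciprocity: 3 ≡ 3 and 11 ≡ 3 (mod 4), so (3/11) = −(11/3).
Reduce top mod 3: now compute (2/3).
Pull out 2: since 3 ≡ 3 (mod 8), (2/3) = -1.
Reached (1/3) = 1. Collecting the sign flips along the way, the symbol is +1.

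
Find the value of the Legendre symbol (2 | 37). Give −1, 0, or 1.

-1

Euler's criterion: (2/37) ≡ 2^18 (mod 37).
2^2 ≡ 4 (mod 37)
2^4 ≡ 16 (mod 37)
2^8 ≡ 34 (mod 37)
2^16 ≡ 9 (mod 37)
2^18 = 2^(16+2) ≡ 36 (mod 37).
Result is 36 ≡ −1, so (2/37) = −1.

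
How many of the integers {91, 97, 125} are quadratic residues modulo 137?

(91/137) = -1 → non-residue.
(97/137) = -1 → non-residue.
(125/137) = -1 → non-residue.
Total quadratic residues among the 3: 0.

0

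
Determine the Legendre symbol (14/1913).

Pull out 2: since 1913 ≡ 1 (mod 8), (2/1913) = +1.
Reciprocity: 7 ≡ 3 and 1913 ≡ 1 (mod 4), so (7/1913) = +(1913/7).
Reduce top mod 7: now compute (2/7).
Pull out 2: since 7 ≡ 7 (mod 8), (2/7) = +1.
Reached (1/7) = 1. Collecting the sign flips along the way, the symbol is +1.

1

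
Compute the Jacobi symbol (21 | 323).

Reciprocity: 21 ≡ 1 and 323 ≡ 3 (mod 4), so (21/323) = +(323/21).
Reduce top mod 21: now compute (8/21).
Pull out 2^3: since 21 ≡ 5 (mod 8), (2/21) = -1, so (2/21)^3 = -1.
Reached (1/21) = 1. Collecting the sign flips along the way, the symbol is -1.

-1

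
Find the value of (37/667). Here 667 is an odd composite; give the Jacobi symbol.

Reciprocity: 37 ≡ 1 and 667 ≡ 3 (mod 4), so (37/667) = +(667/37).
Reduce top mod 37: now compute (1/37).
Reached (1/37) = 1. Collecting the sign flips along the way, the symbol is +1.

1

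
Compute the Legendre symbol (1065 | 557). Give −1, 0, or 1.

1

First reduce: 1065 ≡ 508 (mod 557).
Pull out 2^2: since 557 ≡ 5 (mod 8), (2/557) = -1, so (2/557)^2 = +1.
Reciprocity: 127 ≡ 3 and 557 ≡ 1 (mod 4), so (127/557) = +(557/127).
Reduce top mod 127: now compute (49/127).
Reciprocity: 49 ≡ 1 and 127 ≡ 3 (mod 4), so (49/127) = +(127/49).
Reduce top mod 49: now compute (29/49).
Reciprocity: 29 ≡ 1 and 49 ≡ 1 (mod 4), so (29/49) = +(49/29).
Reduce top mod 29: now compute (20/29).
Pull out 2^2: since 29 ≡ 5 (mod 8), (2/29) = -1, so (2/29)^2 = +1.
Reciprocity: 5 ≡ 1 and 29 ≡ 1 (mod 4), so (5/29) = +(29/5).
Reduce top mod 5: now compute (4/5).
Pull out 2^2: since 5 ≡ 5 (mod 8), (2/5) = -1, so (2/5)^2 = +1.
Reached (1/5) = 1. Collecting the sign flips along the way, the symbol is +1.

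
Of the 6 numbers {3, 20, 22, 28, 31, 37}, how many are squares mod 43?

(3/43) = -1 → non-residue.
(20/43) = -1 → non-residue.
(22/43) = -1 → non-residue.
(28/43) = -1 → non-residue.
(31/43) = +1 → QR.
(37/43) = -1 → non-residue.
Total quadratic residues among the 6: 1.

1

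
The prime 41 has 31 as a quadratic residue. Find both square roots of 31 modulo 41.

20, 21

41 ≡ 1 (mod 4), so we find a root by search.
Trying successive values, 20² = 400 ≡ 31 (mod 41). The other root is 41 − 20 = 21.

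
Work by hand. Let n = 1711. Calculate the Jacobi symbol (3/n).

-1

Reciprocity: 3 ≡ 3 and 1711 ≡ 3 (mod 4), so (3/1711) = −(1711/3).
Reduce top mod 3: now compute (1/3).
Reached (1/3) = 1. Collecting the sign flips along the way, the symbol is -1.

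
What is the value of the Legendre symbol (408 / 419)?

Pull out 2^3: since 419 ≡ 3 (mod 8), (2/419) = -1, so (2/419)^3 = -1.
Reciprocity: 51 ≡ 3 and 419 ≡ 3 (mod 4), so (51/419) = −(419/51).
Reduce top mod 51: now compute (11/51).
Reciprocity: 11 ≡ 3 and 51 ≡ 3 (mod 4), so (11/51) = −(51/11).
Reduce top mod 11: now compute (7/11).
Reciprocity: 7 ≡ 3 and 11 ≡ 3 (mod 4), so (7/11) = −(11/7).
Reduce top mod 7: now compute (4/7).
Pull out 2^2: since 7 ≡ 7 (mod 8), (2/7) = +1, so (2/7)^2 = +1.
Reached (1/7) = 1. Collecting the sign flips along the way, the symbol is +1.

1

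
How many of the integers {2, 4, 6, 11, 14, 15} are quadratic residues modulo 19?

3

(2/19) = -1 → non-residue.
(4/19) = +1 → QR.
(6/19) = +1 → QR.
(11/19) = +1 → QR.
(14/19) = -1 → non-residue.
(15/19) = -1 → non-residue.
Total quadratic residues among the 6: 3.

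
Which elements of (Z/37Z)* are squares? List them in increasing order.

Square k = 1,…,18 (k and 37−k give the same square):
1²=1, 2²=4, 3²=9, 4²=16, 5²=25, 6²=36, 7²≡12, 8²≡27, 9²≡7, 10²≡26, 11²≡10, 12²≡33, 13²≡21, 14²≡11, 15²≡3, 16²≡34, 17²≡30, 18²≡28 (mod 37).
So the quadratic residues mod 37 are {1, 3, 4, 7, 9, 10, 11, 12, 16, 21, 25, 26, 27, 28, 30, 33, 34, 36}.

1, 3, 4, 7, 9, 10, 11, 12, 16, 21, 25, 26, 27, 28, 30, 33, 34, 36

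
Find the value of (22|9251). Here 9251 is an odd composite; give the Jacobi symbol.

Pull out 2: since 9251 ≡ 3 (mod 8), (2/9251) = -1.
Reciprocity: 11 ≡ 3 and 9251 ≡ 3 (mod 4), so (11/9251) = −(9251/11).
Reduce top mod 11: now compute (0/11).
Top reduces to 0: gcd > 1, so the symbol is 0.

0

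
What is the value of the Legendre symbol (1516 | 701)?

1

Euler's criterion: (1516/701) ≡ 114^350 (mod 701).
114^2 ≡ 378 (mod 701)
114^4 ≡ 581 (mod 701)
114^8 ≡ 380 (mod 701)
114^16 ≡ 695 (mod 701)
114^32 ≡ 36 (mod 701)
114^64 ≡ 595 (mod 701)
114^128 ≡ 20 (mod 701)
114^256 ≡ 400 (mod 701)
114^350 = 114^(256+64+16+8+4+2) ≡ 1 (mod 701).
Result is 1, so (1516/701) = 1.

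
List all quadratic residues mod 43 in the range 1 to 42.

Square k = 1,…,21 (k and 43−k give the same square):
1²=1, 2²=4, 3²=9, 4²=16, 5²=25, 6²=36, 7²≡6, 8²≡21, 9²≡38, 10²≡14, 11²≡35, 12²≡15, 13²≡40, 14²≡24, 15²≡10, 16²≡41, 17²≡31, 18²≡23, 19²≡17, 20²≡13, 21²≡11 (mod 43).
So the quadratic residues mod 43 are {1, 4, 6, 9, 10, 11, 13, 14, 15, 16, 17, 21, 23, 24, 25, 31, 35, 36, 38, 40, 41}.

1,4,6,9,10,11,13,14,15,16,17,21,23,24,25,31,35,36,38,40,41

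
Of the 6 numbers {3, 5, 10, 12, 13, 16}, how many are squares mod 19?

2

(3/19) = -1 → non-residue.
(5/19) = +1 → QR.
(10/19) = -1 → non-residue.
(12/19) = -1 → non-residue.
(13/19) = -1 → non-residue.
(16/19) = +1 → QR.
Total quadratic residues among the 6: 2.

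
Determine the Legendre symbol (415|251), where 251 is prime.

1

Euler's criterion: (415/251) ≡ 164^125 (mod 251).
164^2 ≡ 39 (mod 251)
164^4 ≡ 15 (mod 251)
164^8 ≡ 225 (mod 251)
164^16 ≡ 174 (mod 251)
164^32 ≡ 156 (mod 251)
164^64 ≡ 240 (mod 251)
164^125 = 164^(64+32+16+8+4+1) ≡ 1 (mod 251).
Result is 1, so (415/251) = 1.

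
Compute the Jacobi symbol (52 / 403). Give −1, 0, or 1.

Pull out 2^2: since 403 ≡ 3 (mod 8), (2/403) = -1, so (2/403)^2 = +1.
Reciprocity: 13 ≡ 1 and 403 ≡ 3 (mod 4), so (13/403) = +(403/13).
Reduce top mod 13: now compute (0/13).
Top reduces to 0: gcd > 1, so the symbol is 0.

0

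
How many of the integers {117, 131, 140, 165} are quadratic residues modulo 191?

1

(117/191) = +1 → QR.
(131/191) = -1 → non-residue.
(140/191) = -1 → non-residue.
(165/191) = -1 → non-residue.
Total quadratic residues among the 4: 1.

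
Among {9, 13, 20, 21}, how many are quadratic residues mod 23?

(9/23) = +1 → QR.
(13/23) = +1 → QR.
(20/23) = -1 → non-residue.
(21/23) = -1 → non-residue.
Total quadratic residues among the 4: 2.

2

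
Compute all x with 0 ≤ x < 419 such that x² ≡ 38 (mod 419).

Since 419 ≡ 3 (mod 4), a square root of 38 is 38^((419+1)/4) = 38^105 mod 419.
Repeated squaring: 38^2≡187, 38^4≡192, 38^8≡411, 38^16≡64, 38^32≡325, 38^64≡37 (mod 419).
38^105 = 38^(64+32+8+1) ≡ 175 (mod 419).
Check: 175² = 30625 ≡ 38 (mod 419). The two roots are 175 and 244.

175, 244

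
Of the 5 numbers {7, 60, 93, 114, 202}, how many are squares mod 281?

3

(7/281) = +1 → QR.
(60/281) = -1 → non-residue.
(93/281) = -1 → non-residue.
(114/281) = +1 → QR.
(202/281) = +1 → QR.
Total quadratic residues among the 5: 3.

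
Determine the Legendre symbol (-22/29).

First reduce: -22 ≡ 7 (mod 29).
Reciprocity: 7 ≡ 3 and 29 ≡ 1 (mod 4), so (7/29) = +(29/7).
Reduce top mod 7: now compute (1/7).
Reached (1/7) = 1. Collecting the sign flips along the way, the symbol is +1.

1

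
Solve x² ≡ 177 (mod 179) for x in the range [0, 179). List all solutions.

78, 101

Since 179 ≡ 3 (mod 4), a square root of 177 is 177^((179+1)/4) = 177^45 mod 179.
Repeated squaring: 177^2≡4, 177^4≡16, 177^8≡77, 177^16≡22, 177^32≡126 (mod 179).
177^45 = 177^(32+8+4+1) ≡ 101 (mod 179).
Check: 101² = 10201 ≡ 177 (mod 179). The two roots are 78 and 101.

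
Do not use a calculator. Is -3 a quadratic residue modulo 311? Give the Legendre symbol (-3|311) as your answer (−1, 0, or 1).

-1

First reduce: -3 ≡ 308 (mod 311).
Pull out 2^2: since 311 ≡ 7 (mod 8), (2/311) = +1, so (2/311)^2 = +1.
Reciprocity: 77 ≡ 1 and 311 ≡ 3 (mod 4), so (77/311) = +(311/77).
Reduce top mod 77: now compute (3/77).
Reciprocity: 3 ≡ 3 and 77 ≡ 1 (mod 4), so (3/77) = +(77/3).
Reduce top mod 3: now compute (2/3).
Pull out 2: since 3 ≡ 3 (mod 8), (2/3) = -1.
Reached (1/3) = 1. Collecting the sign flips along the way, the symbol is -1.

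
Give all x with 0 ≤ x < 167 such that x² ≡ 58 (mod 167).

15, 152

Since 167 ≡ 3 (mod 4), a square root of 58 is 58^((167+1)/4) = 58^42 mod 167.
Repeated squaring: 58^2≡24, 58^4≡75, 58^8≡114, 58^16≡137, 58^32≡65 (mod 167).
58^42 = 58^(32+8+2) ≡ 152 (mod 167).
Check: 152² = 23104 ≡ 58 (mod 167). The two roots are 15 and 152.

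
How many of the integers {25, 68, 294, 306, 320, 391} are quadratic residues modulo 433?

(25/433) = +1 → QR.
(68/433) = +1 → QR.
(294/433) = +1 → QR.
(306/433) = +1 → QR.
(320/433) = -1 → non-residue.
(391/433) = -1 → non-residue.
Total quadratic residues among the 6: 4.

4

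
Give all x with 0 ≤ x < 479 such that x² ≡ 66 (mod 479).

Since 479 ≡ 3 (mod 4), a square root of 66 is 66^((479+1)/4) = 66^120 mod 479.
Repeated squaring: 66^2≡45, 66^4≡109, 66^8≡385, 66^16≡214, 66^32≡291, 66^64≡377 (mod 479).
66^120 = 66^(64+32+16+8) ≡ 32 (mod 479).
Check: 32² = 1024 ≡ 66 (mod 479). The two roots are 32 and 447.

32, 447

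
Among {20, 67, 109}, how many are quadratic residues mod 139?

(20/139) = +1 → QR.
(67/139) = +1 → QR.
(109/139) = -1 → non-residue.
Total quadratic residues among the 3: 2.

2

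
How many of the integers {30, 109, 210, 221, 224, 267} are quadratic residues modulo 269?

2

(30/269) = +1 → QR.
(109/269) = -1 → non-residue.
(210/269) = -1 → non-residue.
(221/269) = -1 → non-residue.
(224/269) = +1 → QR.
(267/269) = -1 → non-residue.
Total quadratic residues among the 6: 2.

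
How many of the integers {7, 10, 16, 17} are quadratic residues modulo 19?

(7/19) = +1 → QR.
(10/19) = -1 → non-residue.
(16/19) = +1 → QR.
(17/19) = +1 → QR.
Total quadratic residues among the 4: 3.

3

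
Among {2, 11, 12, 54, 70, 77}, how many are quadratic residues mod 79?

(2/79) = +1 → QR.
(11/79) = +1 → QR.
(12/79) = -1 → non-residue.
(54/79) = -1 → non-residue.
(70/79) = -1 → non-residue.
(77/79) = -1 → non-residue.
Total quadratic residues among the 6: 2.

2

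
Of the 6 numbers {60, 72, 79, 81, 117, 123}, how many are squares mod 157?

(60/157) = -1 → non-residue.
(72/157) = -1 → non-residue.
(79/157) = -1 → non-residue.
(81/157) = +1 → QR.
(117/157) = +1 → QR.
(123/157) = -1 → non-residue.
Total quadratic residues among the 6: 2.

2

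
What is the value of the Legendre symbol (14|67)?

1

Pull out 2: since 67 ≡ 3 (mod 8), (2/67) = -1.
Reciprocity: 7 ≡ 3 and 67 ≡ 3 (mod 4), so (7/67) = −(67/7).
Reduce top mod 7: now compute (4/7).
Pull out 2^2: since 7 ≡ 7 (mod 8), (2/7) = +1, so (2/7)^2 = +1.
Reached (1/7) = 1. Collecting the sign flips along the way, the symbol is +1.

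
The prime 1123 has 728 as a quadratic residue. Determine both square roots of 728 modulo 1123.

430, 693

Since 1123 ≡ 3 (mod 4), a square root of 728 is 728^((1123+1)/4) = 728^281 mod 1123.
Repeated squaring: 728^2≡1051, 728^4≡692, 728^8≡466, 728^16≡417, 728^32≡947, 728^64≡655, 728^128≡39, 728^256≡398 (mod 1123).
728^281 = 728^(256+16+8+1) ≡ 430 (mod 1123).
Check: 430² = 184900 ≡ 728 (mod 1123). The two roots are 430 and 693.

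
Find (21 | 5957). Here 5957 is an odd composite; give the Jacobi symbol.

0

Reciprocity: 21 ≡ 1 and 5957 ≡ 1 (mod 4), so (21/5957) = +(5957/21).
Reduce top mod 21: now compute (14/21).
Pull out 2: since 21 ≡ 5 (mod 8), (2/21) = -1.
Reciprocity: 7 ≡ 3 and 21 ≡ 1 (mod 4), so (7/21) = +(21/7).
Reduce top mod 7: now compute (0/7).
Top reduces to 0: gcd > 1, so the symbol is 0.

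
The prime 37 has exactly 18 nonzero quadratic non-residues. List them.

Square k = 1,…,18 (k and 37−k give the same square):
1²=1, 2²=4, 3²=9, 4²=16, 5²=25, 6²=36, 7²≡12, 8²≡27, 9²≡7, 10²≡26, 11²≡10, 12²≡33, 13²≡21, 14²≡11, 15²≡3, 16²≡34, 17²≡30, 18²≡28 (mod 37).
The residues are {1, 3, 4, 7, 9, 10, 11, 12, 16, 21, 25, 26, 27, 28, 30, 33, 34, 36}; the non-residues are the remaining 18 nonzero classes.

2, 5, 6, 8, 13, 14, 15, 17, 18, 19, 20, 22, 23, 24, 29, 31, 32, 35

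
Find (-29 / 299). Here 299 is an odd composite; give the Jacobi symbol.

-1

First reduce: -29 ≡ 270 (mod 299).
Pull out 2: since 299 ≡ 3 (mod 8), (2/299) = -1.
Reciprocity: 135 ≡ 3 and 299 ≡ 3 (mod 4), so (135/299) = −(299/135).
Reduce top mod 135: now compute (29/135).
Reciprocity: 29 ≡ 1 and 135 ≡ 3 (mod 4), so (29/135) = +(135/29).
Reduce top mod 29: now compute (19/29).
Reciprocity: 19 ≡ 3 and 29 ≡ 1 (mod 4), so (19/29) = +(29/19).
Reduce top mod 19: now compute (10/19).
Pull out 2: since 19 ≡ 3 (mod 8), (2/19) = -1.
Reciprocity: 5 ≡ 1 and 19 ≡ 3 (mod 4), so (5/19) = +(19/5).
Reduce top mod 5: now compute (4/5).
Pull out 2^2: since 5 ≡ 5 (mod 8), (2/5) = -1, so (2/5)^2 = +1.
Reached (1/5) = 1. Collecting the sign flips along the way, the symbol is -1.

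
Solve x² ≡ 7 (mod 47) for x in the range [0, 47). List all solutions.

17, 30

Since 47 ≡ 3 (mod 4), a square root of 7 is 7^((47+1)/4) = 7^12 mod 47.
Repeated squaring: 7^2≡2, 7^4≡4, 7^8≡16 (mod 47).
7^12 = 7^(8+4) ≡ 17 (mod 47).
Check: 17² = 289 ≡ 7 (mod 47). The two roots are 17 and 30.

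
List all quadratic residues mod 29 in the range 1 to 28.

1, 4, 5, 6, 7, 9, 13, 16, 20, 22, 23, 24, 25, 28

Square k = 1,…,14 (k and 29−k give the same square):
1²=1, 2²=4, 3²=9, 4²=16, 5²=25, 6²≡7, 7²≡20, 8²≡6, 9²≡23, 10²≡13, 11²≡5, 12²≡28, 13²≡24, 14²≡22 (mod 29).
So the quadratic residues mod 29 are {1, 4, 5, 6, 7, 9, 13, 16, 20, 22, 23, 24, 25, 28}.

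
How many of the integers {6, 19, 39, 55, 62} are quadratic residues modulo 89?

(6/89) = -1 → non-residue.
(19/89) = -1 → non-residue.
(39/89) = +1 → QR.
(55/89) = +1 → QR.
(62/89) = -1 → non-residue.
Total quadratic residues among the 5: 2.

2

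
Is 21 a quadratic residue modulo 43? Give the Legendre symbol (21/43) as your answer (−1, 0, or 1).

1

Reciprocity: 21 ≡ 1 and 43 ≡ 3 (mod 4), so (21/43) = +(43/21).
Reduce top mod 21: now compute (1/21).
Reached (1/21) = 1. Collecting the sign flips along the way, the symbol is +1.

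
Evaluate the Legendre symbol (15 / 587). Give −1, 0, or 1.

Reciprocity: 15 ≡ 3 and 587 ≡ 3 (mod 4), so (15/587) = −(587/15).
Reduce top mod 15: now compute (2/15).
Pull out 2: since 15 ≡ 7 (mod 8), (2/15) = +1.
Reached (1/15) = 1. Collecting the sign flips along the way, the symbol is -1.

-1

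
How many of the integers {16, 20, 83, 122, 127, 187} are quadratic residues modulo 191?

(16/191) = +1 → QR.
(20/191) = +1 → QR.
(83/191) = -1 → non-residue.
(122/191) = -1 → non-residue.
(127/191) = -1 → non-residue.
(187/191) = -1 → non-residue.
Total quadratic residues among the 6: 2.

2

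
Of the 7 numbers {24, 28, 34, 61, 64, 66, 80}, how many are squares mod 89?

3

(24/89) = -1 → non-residue.
(28/89) = -1 → non-residue.
(34/89) = +1 → QR.
(61/89) = -1 → non-residue.
(64/89) = +1 → QR.
(66/89) = -1 → non-residue.
(80/89) = +1 → QR.
Total quadratic residues among the 7: 3.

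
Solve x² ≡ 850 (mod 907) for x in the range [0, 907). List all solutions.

Since 907 ≡ 3 (mod 4), a square root of 850 is 850^((907+1)/4) = 850^227 mod 907.
Repeated squaring: 850^2≡528, 850^4≡335, 850^8≡664, 850^16≡94, 850^32≡673, 850^64≡336, 850^128≡428 (mod 907).
850^227 = 850^(128+64+32+2+1) ≡ 537 (mod 907).
Check: 537² = 288369 ≡ 850 (mod 907). The two roots are 370 and 537.

370, 537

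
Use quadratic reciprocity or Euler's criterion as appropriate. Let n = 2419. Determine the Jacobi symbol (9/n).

Reciprocity: 9 ≡ 1 and 2419 ≡ 3 (mod 4), so (9/2419) = +(2419/9).
Reduce top mod 9: now compute (7/9).
Reciprocity: 7 ≡ 3 and 9 ≡ 1 (mod 4), so (7/9) = +(9/7).
Reduce top mod 7: now compute (2/7).
Pull out 2: since 7 ≡ 7 (mod 8), (2/7) = +1.
Reached (1/7) = 1. Collecting the sign flips along the way, the symbol is +1.

1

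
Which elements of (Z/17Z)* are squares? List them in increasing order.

Square k = 1,…,8 (k and 17−k give the same square):
1²=1, 2²=4, 3²=9, 4²=16, 5²≡8, 6²≡2, 7²≡15, 8²≡13 (mod 17).
So the quadratic residues mod 17 are {1, 2, 4, 8, 9, 13, 15, 16}.

1 2 4 8 9 13 15 16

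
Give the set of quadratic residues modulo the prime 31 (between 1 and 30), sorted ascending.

1,2,4,5,7,8,9,10,14,16,18,19,20,25,28

Square k = 1,…,15 (k and 31−k give the same square):
1²=1, 2²=4, 3²=9, 4²=16, 5²=25, 6²≡5, 7²≡18, 8²≡2, 9²≡19, 10²≡7, 11²≡28, 12²≡20, 13²≡14, 14²≡10, 15²≡8 (mod 31).
So the quadratic residues mod 31 are {1, 2, 4, 5, 7, 8, 9, 10, 14, 16, 18, 19, 20, 25, 28}.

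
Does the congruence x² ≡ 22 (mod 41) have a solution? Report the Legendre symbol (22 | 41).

-1

Pull out 2: since 41 ≡ 1 (mod 8), (2/41) = +1.
Reciprocity: 11 ≡ 3 and 41 ≡ 1 (mod 4), so (11/41) = +(41/11).
Reduce top mod 11: now compute (8/11).
Pull out 2^3: since 11 ≡ 3 (mod 8), (2/11) = -1, so (2/11)^3 = -1.
Reached (1/11) = 1. Collecting the sign flips along the way, the symbol is -1.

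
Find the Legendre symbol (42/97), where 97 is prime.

-1

Pull out 2: since 97 ≡ 1 (mod 8), (2/97) = +1.
Reciprocity: 21 ≡ 1 and 97 ≡ 1 (mod 4), so (21/97) = +(97/21).
Reduce top mod 21: now compute (13/21).
Reciprocity: 13 ≡ 1 and 21 ≡ 1 (mod 4), so (13/21) = +(21/13).
Reduce top mod 13: now compute (8/13).
Pull out 2^3: since 13 ≡ 5 (mod 8), (2/13) = -1, so (2/13)^3 = -1.
Reached (1/13) = 1. Collecting the sign flips along the way, the symbol is -1.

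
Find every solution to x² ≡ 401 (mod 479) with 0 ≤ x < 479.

165, 314

Since 479 ≡ 3 (mod 4), a square root of 401 is 401^((479+1)/4) = 401^120 mod 479.
Repeated squaring: 401^2≡336, 401^4≡331, 401^8≡349, 401^16≡135, 401^32≡23, 401^64≡50 (mod 479).
401^120 = 401^(64+32+16+8) ≡ 165 (mod 479).
Check: 165² = 27225 ≡ 401 (mod 479). The two roots are 165 and 314.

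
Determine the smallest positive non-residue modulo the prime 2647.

(2/2647) = +1, so 2 is a residue.
(3/2647) = −1, so 3 is the smallest positive non-residue mod 2647.

3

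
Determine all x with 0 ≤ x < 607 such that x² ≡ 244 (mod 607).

Since 607 ≡ 3 (mod 4), a square root of 244 is 244^((607+1)/4) = 244^152 mod 607.
Repeated squaring: 244^2≡50, 244^4≡72, 244^8≡328, 244^16≡145, 244^32≡387, 244^64≡447, 244^128≡106 (mod 607).
244^152 = 244^(128+16+8) ≡ 225 (mod 607).
Check: 225² = 50625 ≡ 244 (mod 607). The two roots are 225 and 382.

225, 382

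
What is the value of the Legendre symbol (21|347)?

Euler's criterion: (21/347) ≡ 21^173 (mod 347).
21^2 ≡ 94 (mod 347)
21^4 ≡ 161 (mod 347)
21^8 ≡ 243 (mod 347)
21^16 ≡ 59 (mod 347)
21^32 ≡ 11 (mod 347)
21^64 ≡ 121 (mod 347)
21^128 ≡ 67 (mod 347)
21^173 = 21^(128+32+8+4+1) ≡ 346 (mod 347).
Result is 346 ≡ −1, so (21/347) = −1.

-1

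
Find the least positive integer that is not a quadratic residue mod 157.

(2/157) = −1, so 2 is the smallest positive non-residue mod 157.

2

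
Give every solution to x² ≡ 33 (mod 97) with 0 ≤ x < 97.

97 ≡ 1 (mod 4), so we find a root by search.
Trying successive values, 18² = 324 ≡ 33 (mod 97). The other root is 97 − 18 = 79.

18, 79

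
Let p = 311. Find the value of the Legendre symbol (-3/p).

First reduce: -3 ≡ 308 (mod 311).
Pull out 2^2: since 311 ≡ 7 (mod 8), (2/311) = +1, so (2/311)^2 = +1.
Reciprocity: 77 ≡ 1 and 311 ≡ 3 (mod 4), so (77/311) = +(311/77).
Reduce top mod 77: now compute (3/77).
Reciprocity: 3 ≡ 3 and 77 ≡ 1 (mod 4), so (3/77) = +(77/3).
Reduce top mod 3: now compute (2/3).
Pull out 2: since 3 ≡ 3 (mod 8), (2/3) = -1.
Reached (1/3) = 1. Collecting the sign flips along the way, the symbol is -1.

-1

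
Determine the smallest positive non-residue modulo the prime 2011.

(2/2011) = −1, so 2 is the smallest positive non-residue mod 2011.

2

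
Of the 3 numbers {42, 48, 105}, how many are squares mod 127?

1

(42/127) = +1 → QR.
(48/127) = -1 → non-residue.
(105/127) = -1 → non-residue.
Total quadratic residues among the 3: 1.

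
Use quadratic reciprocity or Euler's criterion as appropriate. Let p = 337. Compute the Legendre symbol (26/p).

1

Pull out 2: since 337 ≡ 1 (mod 8), (2/337) = +1.
Reciprocity: 13 ≡ 1 and 337 ≡ 1 (mod 4), so (13/337) = +(337/13).
Reduce top mod 13: now compute (12/13).
Pull out 2^2: since 13 ≡ 5 (mod 8), (2/13) = -1, so (2/13)^2 = +1.
Reciprocity: 3 ≡ 3 and 13 ≡ 1 (mod 4), so (3/13) = +(13/3).
Reduce top mod 3: now compute (1/3).
Reached (1/3) = 1. Collecting the sign flips along the way, the symbol is +1.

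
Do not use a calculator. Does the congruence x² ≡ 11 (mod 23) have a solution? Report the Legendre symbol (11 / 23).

-1

Euler's criterion: (11/23) ≡ 11^11 (mod 23).
11^2 ≡ 6 (mod 23)
11^4 ≡ 13 (mod 23)
11^8 ≡ 8 (mod 23)
11^11 = 11^(8+2+1) ≡ 22 (mod 23).
Result is 22 ≡ −1, so (11/23) = −1.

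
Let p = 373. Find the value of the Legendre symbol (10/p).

1

Euler's criterion: (10/373) ≡ 10^186 (mod 373).
10^2 ≡ 100 (mod 373)
10^4 ≡ 302 (mod 373)
10^8 ≡ 192 (mod 373)
10^16 ≡ 310 (mod 373)
10^32 ≡ 239 (mod 373)
10^64 ≡ 52 (mod 373)
10^128 ≡ 93 (mod 373)
10^186 = 10^(128+32+16+8+2) ≡ 1 (mod 373).
Result is 1, so (10/373) = 1.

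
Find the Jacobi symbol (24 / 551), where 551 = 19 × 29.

Pull out 2^3: since 551 ≡ 7 (mod 8), (2/551) = +1, so (2/551)^3 = +1.
Reciprocity: 3 ≡ 3 and 551 ≡ 3 (mod 4), so (3/551) = −(551/3).
Reduce top mod 3: now compute (2/3).
Pull out 2: since 3 ≡ 3 (mod 8), (2/3) = -1.
Reached (1/3) = 1. Collecting the sign flips along the way, the symbol is +1.

1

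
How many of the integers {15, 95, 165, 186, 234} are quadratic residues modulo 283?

3

(15/283) = +1 → QR.
(95/283) = +1 → QR.
(165/283) = +1 → QR.
(186/283) = -1 → non-residue.
(234/283) = -1 → non-residue.
Total quadratic residues among the 5: 3.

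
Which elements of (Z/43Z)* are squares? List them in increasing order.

Square k = 1,…,21 (k and 43−k give the same square):
1²=1, 2²=4, 3²=9, 4²=16, 5²=25, 6²=36, 7²≡6, 8²≡21, 9²≡38, 10²≡14, 11²≡35, 12²≡15, 13²≡40, 14²≡24, 15²≡10, 16²≡41, 17²≡31, 18²≡23, 19²≡17, 20²≡13, 21²≡11 (mod 43).
So the quadratic residues mod 43 are {1, 4, 6, 9, 10, 11, 13, 14, 15, 16, 17, 21, 23, 24, 25, 31, 35, 36, 38, 40, 41}.

1 4 6 9 10 11 13 14 15 16 17 21 23 24 25 31 35 36 38 40 41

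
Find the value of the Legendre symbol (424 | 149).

First reduce: 424 ≡ 126 (mod 149).
Pull out 2: since 149 ≡ 5 (mod 8), (2/149) = -1.
Reciprocity: 63 ≡ 3 and 149 ≡ 1 (mod 4), so (63/149) = +(149/63).
Reduce top mod 63: now compute (23/63).
Reciprocity: 23 ≡ 3 and 63 ≡ 3 (mod 4), so (23/63) = −(63/23).
Reduce top mod 23: now compute (17/23).
Reciprocity: 17 ≡ 1 and 23 ≡ 3 (mod 4), so (17/23) = +(23/17).
Reduce top mod 17: now compute (6/17).
Pull out 2: since 17 ≡ 1 (mod 8), (2/17) = +1.
Reciprocity: 3 ≡ 3 and 17 ≡ 1 (mod 4), so (3/17) = +(17/3).
Reduce top mod 3: now compute (2/3).
Pull out 2: since 3 ≡ 3 (mod 8), (2/3) = -1.
Reached (1/3) = 1. Collecting the sign flips along the way, the symbol is -1.

-1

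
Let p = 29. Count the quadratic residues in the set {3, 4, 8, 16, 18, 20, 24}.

4

(3/29) = -1 → non-residue.
(4/29) = +1 → QR.
(8/29) = -1 → non-residue.
(16/29) = +1 → QR.
(18/29) = -1 → non-residue.
(20/29) = +1 → QR.
(24/29) = +1 → QR.
Total quadratic residues among the 7: 4.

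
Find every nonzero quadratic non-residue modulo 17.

3, 5, 6, 7, 10, 11, 12, 14

Square k = 1,…,8 (k and 17−k give the same square):
1²=1, 2²=4, 3²=9, 4²=16, 5²≡8, 6²≡2, 7²≡15, 8²≡13 (mod 17).
The residues are {1, 2, 4, 8, 9, 13, 15, 16}; the non-residues are the remaining 8 nonzero classes.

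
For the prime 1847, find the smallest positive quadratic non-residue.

(2/1847) = +1, so 2 is a residue.
(3/1847) = +1, so 3 is a residue.
(4/1847) = +1, so 4 is a residue.
(5/1847) = −1, so 5 is the smallest positive non-residue mod 1847.

5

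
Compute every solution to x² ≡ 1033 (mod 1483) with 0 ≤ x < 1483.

Since 1483 ≡ 3 (mod 4), a square root of 1033 is 1033^((1483+1)/4) = 1033^371 mod 1483.
Repeated squaring: 1033^2≡812, 1033^4≡892, 1033^8≡776, 1033^16≡78, 1033^32≡152, 1033^64≡859, 1033^128≡830, 1033^256≡788 (mod 1483).
1033^371 = 1033^(256+64+32+16+2+1) ≡ 1321 (mod 1483).
Check: 1321² = 1745041 ≡ 1033 (mod 1483). The two roots are 162 and 1321.

162, 1321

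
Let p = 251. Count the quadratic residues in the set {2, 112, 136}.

1

(2/251) = -1 → non-residue.
(112/251) = +1 → QR.
(136/251) = -1 → non-residue.
Total quadratic residues among the 3: 1.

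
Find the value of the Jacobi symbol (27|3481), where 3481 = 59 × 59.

1

Reciprocity: 27 ≡ 3 and 3481 ≡ 1 (mod 4), so (27/3481) = +(3481/27).
Reduce top mod 27: now compute (25/27).
Reciprocity: 25 ≡ 1 and 27 ≡ 3 (mod 4), so (25/27) = +(27/25).
Reduce top mod 25: now compute (2/25).
Pull out 2: since 25 ≡ 1 (mod 8), (2/25) = +1.
Reached (1/25) = 1. Collecting the sign flips along the way, the symbol is +1.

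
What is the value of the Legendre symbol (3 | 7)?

Reciprocity: 3 ≡ 3 and 7 ≡ 3 (mod 4), so (3/7) = −(7/3).
Reduce top mod 3: now compute (1/3).
Reached (1/3) = 1. Collecting the sign flips along the way, the symbol is -1.

-1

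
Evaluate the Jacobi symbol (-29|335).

-1

First reduce: -29 ≡ 306 (mod 335).
Pull out 2: since 335 ≡ 7 (mod 8), (2/335) = +1.
Reciprocity: 153 ≡ 1 and 335 ≡ 3 (mod 4), so (153/335) = +(335/153).
Reduce top mod 153: now compute (29/153).
Reciprocity: 29 ≡ 1 and 153 ≡ 1 (mod 4), so (29/153) = +(153/29).
Reduce top mod 29: now compute (8/29).
Pull out 2^3: since 29 ≡ 5 (mod 8), (2/29) = -1, so (2/29)^3 = -1.
Reached (1/29) = 1. Collecting the sign flips along the way, the symbol is -1.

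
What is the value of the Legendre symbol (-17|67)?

-1

First reduce: -17 ≡ 50 (mod 67).
Pull out 2: since 67 ≡ 3 (mod 8), (2/67) = -1.
Reciprocity: 25 ≡ 1 and 67 ≡ 3 (mod 4), so (25/67) = +(67/25).
Reduce top mod 25: now compute (17/25).
Reciprocity: 17 ≡ 1 and 25 ≡ 1 (mod 4), so (17/25) = +(25/17).
Reduce top mod 17: now compute (8/17).
Pull out 2^3: since 17 ≡ 1 (mod 8), (2/17) = +1, so (2/17)^3 = +1.
Reached (1/17) = 1. Collecting the sign flips along the way, the symbol is -1.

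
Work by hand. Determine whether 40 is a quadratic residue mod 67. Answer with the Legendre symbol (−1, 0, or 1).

Euler's criterion: (40/67) ≡ 40^33 (mod 67).
40^2 ≡ 59 (mod 67)
40^4 ≡ 64 (mod 67)
40^8 ≡ 9 (mod 67)
40^16 ≡ 14 (mod 67)
40^32 ≡ 62 (mod 67)
40^33 = 40^(32+1) ≡ 1 (mod 67).
Result is 1, so (40/67) = 1.

1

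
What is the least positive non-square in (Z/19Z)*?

(2/19) = −1, so 2 is the smallest positive non-residue mod 19.

2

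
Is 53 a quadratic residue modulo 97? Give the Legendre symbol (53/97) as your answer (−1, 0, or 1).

Reciprocity: 53 ≡ 1 and 97 ≡ 1 (mod 4), so (53/97) = +(97/53).
Reduce top mod 53: now compute (44/53).
Pull out 2^2: since 53 ≡ 5 (mod 8), (2/53) = -1, so (2/53)^2 = +1.
Reciprocity: 11 ≡ 3 and 53 ≡ 1 (mod 4), so (11/53) = +(53/11).
Reduce top mod 11: now compute (9/11).
Reciprocity: 9 ≡ 1 and 11 ≡ 3 (mod 4), so (9/11) = +(11/9).
Reduce top mod 9: now compute (2/9).
Pull out 2: since 9 ≡ 1 (mod 8), (2/9) = +1.
Reached (1/9) = 1. Collecting the sign flips along the way, the symbol is +1.

1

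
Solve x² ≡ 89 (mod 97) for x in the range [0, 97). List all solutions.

97 ≡ 1 (mod 4), so we find a root by search.
Trying successive values, 34² = 1156 ≡ 89 (mod 97). The other root is 97 − 34 = 63.

34, 63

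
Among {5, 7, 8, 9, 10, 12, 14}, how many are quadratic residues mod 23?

3

(5/23) = -1 → non-residue.
(7/23) = -1 → non-residue.
(8/23) = +1 → QR.
(9/23) = +1 → QR.
(10/23) = -1 → non-residue.
(12/23) = +1 → QR.
(14/23) = -1 → non-residue.
Total quadratic residues among the 7: 3.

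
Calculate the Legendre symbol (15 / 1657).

Reciprocity: 15 ≡ 3 and 1657 ≡ 1 (mod 4), so (15/1657) = +(1657/15).
Reduce top mod 15: now compute (7/15).
Reciprocity: 7 ≡ 3 and 15 ≡ 3 (mod 4), so (7/15) = −(15/7).
Reduce top mod 7: now compute (1/7).
Reached (1/7) = 1. Collecting the sign flips along the way, the symbol is -1.

-1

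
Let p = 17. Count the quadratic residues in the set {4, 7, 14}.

1

(4/17) = +1 → QR.
(7/17) = -1 → non-residue.
(14/17) = -1 → non-residue.
Total quadratic residues among the 3: 1.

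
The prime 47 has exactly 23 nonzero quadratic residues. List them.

1 2 3 4 6 7 8 9 12 14 16 17 18 21 24 25 27 28 32 34 36 37 42

Square k = 1,…,23 (k and 47−k give the same square):
1²=1, 2²=4, 3²=9, 4²=16, 5²=25, 6²=36, 7²≡2, 8²≡17, 9²≡34, 10²≡6, 11²≡27, 12²≡3, 13²≡28, 14²≡8, 15²≡37, 16²≡21, 17²≡7, 18²≡42, 19²≡32, 20²≡24, 21²≡18, 22²≡14, 23²≡12 (mod 47).
So the quadratic residues mod 47 are {1, 2, 3, 4, 6, 7, 8, 9, 12, 14, 16, 17, 18, 21, 24, 25, 27, 28, 32, 34, 36, 37, 42}.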